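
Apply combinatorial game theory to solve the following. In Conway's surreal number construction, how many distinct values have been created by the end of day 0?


Day 0: {|} = 0 is born. Count = 1.
Day n: the number of surreal numbers born by day n is 2^(n+1) - 1.
By day 0: 2^1 - 1 = 1
By day 0: 1 surreal numbers.

1


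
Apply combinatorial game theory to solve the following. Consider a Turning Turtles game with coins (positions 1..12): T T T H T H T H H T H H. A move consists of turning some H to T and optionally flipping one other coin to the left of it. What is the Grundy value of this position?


Coins: T T T H T H T H H T H H
Key fact: a single head at position k behaves exactly like a Nim heap of size k (turning it to T and optionally flipping a coin at j < k corresponds to moving the heap from k to j, or to 0), and heads combine as a disjunctive sum (two heads at the same place would cancel, matching j XOR j = 0). So the Nim-value is the XOR of the 1-indexed positions of the heads.
Face-up positions (1-indexed): [4, 6, 8, 9, 11, 12]
XOR 0 with 4: 0 XOR 4 = 4
XOR 4 with 6: 4 XOR 6 = 2
XOR 2 with 8: 2 XOR 8 = 10
XOR 10 with 9: 10 XOR 9 = 3
XOR 3 with 11: 3 XOR 11 = 8
XOR 8 with 12: 8 XOR 12 = 4
Nim-value = 4

4


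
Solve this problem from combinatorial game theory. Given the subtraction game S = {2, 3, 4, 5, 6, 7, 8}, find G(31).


The subtraction set is S = {2, 3, 4, 5, 6, 7, 8}.
G(k) = mex{ G(k - s) : s in S, s <= k }. We compute iteratively: G(0) = 0.
G(1) = mex({}) = 0
G(2) = mex({0}) = 1
G(3) = mex({0}) = 1
G(4) = mex({0, 1}) = 2
G(5) = mex({0, 1}) = 2
G(6) = mex({0, 1, 2}) = 3
G(7) = mex({0, 1, 2}) = 3
G(8) = mex({0, 1, 2, 3}) = 4
G(9) = mex({0, 1, 2, 3}) = 4
G(10) = mex({1, 2, 3, 4}) = 0
G(11) = mex({1, 2, 3, 4}) = 0
G(12) = mex({0, 2, 3, 4}) = 1
G(13) = mex({0, 2, 3, 4}) = 1
G(14) = mex({0, 1, 3, 4}) = 2
G(15) = mex({0, 1, 3, 4}) = 2
G(16) = mex({0, 1, 2, 4}) = 3
G(17) = mex({0, 1, 2, 4}) = 3
Observe that G(10)..G(17) = 0, 0, 1, 1, 2, 2, 3, 3 repeats G(0)..G(7) = 0, 0, 1, 1, 2, 2, 3, 3.
For k >= max(S) = 8, G(k) is determined by the previous 8 values G(k-8)..G(k-1); a window of 8 consecutive values has recurred shifted by 10, so by induction G(k + 10) = G(k) for all k >= 0: the sequence is periodic from the start with period 10.
One period: G(0..9) = 0, 0, 1, 1, 2, 2, 3, 3, 4, 4.
31 mod 10 = 1, so G(31) = G(1) = 0.

0


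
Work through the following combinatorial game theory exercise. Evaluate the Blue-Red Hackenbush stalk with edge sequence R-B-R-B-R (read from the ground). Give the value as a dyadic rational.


Edges (from ground): R-B-R-B-R
By Berlekamp's sign-expansion rule, a Blue-Red Hackenbush stalk has the value of the surreal number whose sign sequence is the edge sequence with B -> + and R -> -.
Sign sequence: -+-+-
Trace the sign expansion in the surreal number tree, starting from 0:
Edge 1: R (sign -) -> bounds (-inf, 0), value = -1
Edge 2: B (sign +) -> bounds (-1, 0), value = -1/2
Edge 3: R (sign -) -> bounds (-1, -1/2), value = -3/4
Edge 4: B (sign +) -> bounds (-3/4, -1/2), value = -5/8
Edge 5: R (sign -) -> bounds (-3/4, -5/8), value = -11/16
Game value = -11/16

-11/16


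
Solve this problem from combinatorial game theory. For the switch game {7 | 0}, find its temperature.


The game is {7 | 0}, a switch {a | b} with numbers a > b.
Cooling {a | b} by t gives {a - t | b + t}, which stops being hot when a - t = b + t, i.e. at t = (a - b)/2. So the temperature of a switch is (a - b)/2.
Temperature = (Left option - Right option) / 2
= (7 - (0)) / 2
= 7 / 2
= 7/2

7/2


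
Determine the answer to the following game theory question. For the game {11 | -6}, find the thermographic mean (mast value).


Game = {11 | -6}, a switch {a | b} with numbers a > b.
Its thermograph has left wall a - t and right wall b + t, which meet at t = (a - b)/2, where both equal (a + b)/2. So the mast (mean value) is at (a + b)/2.
Mean = (11 + (-6))/2 = 5/2 = 5/2

5/2


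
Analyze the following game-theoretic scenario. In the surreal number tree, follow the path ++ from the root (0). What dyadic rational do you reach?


Sign expansion: ++
Rule: track bounds (lo, hi), initially (-inf, +inf). On '+', the current value becomes lo and we move to the simplest number in (value, hi): value + 1 if hi = +inf, otherwise the midpoint (value + hi)/2. On '-', the current value becomes hi and we move to value - 1 if lo = -inf, otherwise the midpoint (lo + value)/2.
Start at 0.
Step 1: sign = +, move right. Bounds: (0, +inf). Value = 1
Step 2: sign = +, move right. Bounds: (1, +inf). Value = 2
The surreal number with sign expansion ++ is 2.

2


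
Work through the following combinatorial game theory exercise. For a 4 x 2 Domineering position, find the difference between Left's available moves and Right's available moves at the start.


Board is 4 x 2 (rows x cols).
Left (vertical) placements: (rows-1) * cols = 3 * 2 = 6
Right (horizontal) placements: rows * (cols-1) = 4 * 1 = 4
Advantage = Left - Right = 6 - 4 = 2

2


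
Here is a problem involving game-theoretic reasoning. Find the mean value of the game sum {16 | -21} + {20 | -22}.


G1 = {16 | -21}, G2 = {20 | -22}
Each is a switch {a | b} with numbers a > b; its mean value is (a + b)/2, and mean value is additive over game sums: m(G1 + G2) = m(G1) + m(G2).
Mean of G1 = (16 + (-21))/2 = -5/2 = -5/2
Mean of G2 = (20 + (-22))/2 = -2/2 = -1
Mean of G1 + G2 = -5/2 + -1 = -7/2

-7/2


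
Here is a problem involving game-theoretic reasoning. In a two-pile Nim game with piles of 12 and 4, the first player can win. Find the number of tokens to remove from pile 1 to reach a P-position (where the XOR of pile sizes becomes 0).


Piles: 12 and 4
Current XOR: 12 XOR 4 = 8 (non-zero, so this is an N-position).
To make the XOR zero, we need to find a move that balances the piles.
For pile 1 (size 12): target = 12 XOR 8 = 4
We reduce pile 1 from 12 to 4.
Tokens removed: 12 - 4 = 8
Verification: 4 XOR 4 = 0

8


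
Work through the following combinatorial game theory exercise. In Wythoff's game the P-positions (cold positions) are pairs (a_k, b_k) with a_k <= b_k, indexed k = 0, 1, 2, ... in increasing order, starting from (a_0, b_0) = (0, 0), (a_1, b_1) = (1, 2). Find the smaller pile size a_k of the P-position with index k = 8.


By Wythoff's theorem, a_k = floor(k * phi) and b_k = floor(k * phi^2) = a_k + k, where phi = (1 + sqrt(5))/2 is the golden ratio.
phi = (1 + sqrt(5))/2 = 1.618034
k = 8
k * phi = 8 * 1.618034 = 12.944272
a_8 = floor(k * phi) = 12

12


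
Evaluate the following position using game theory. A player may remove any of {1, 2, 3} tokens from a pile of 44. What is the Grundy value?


The subtraction set is S = {1, 2, 3}.
G(k) = mex{ G(k - s) : s in S, s <= k }. We compute iteratively: G(0) = 0.
G(1) = mex({0}) = 1
G(2) = mex({0, 1}) = 2
G(3) = mex({0, 1, 2}) = 3
G(4) = mex({1, 2, 3}) = 0
G(5) = mex({0, 2, 3}) = 1
G(6) = mex({0, 1, 3}) = 2
Observe that G(4)..G(6) = 0, 1, 2 repeats G(0)..G(2) = 0, 1, 2.
For k >= max(S) = 3, G(k) is determined by the previous 3 values G(k-3)..G(k-1); a window of 3 consecutive values has recurred shifted by 4, so by induction G(k + 4) = G(k) for all k >= 0: the sequence is periodic from the start with period 4.
One period: G(0..3) = 0, 1, 2, 3.
44 mod 4 = 0, so G(44) = G(0) = 0.

0


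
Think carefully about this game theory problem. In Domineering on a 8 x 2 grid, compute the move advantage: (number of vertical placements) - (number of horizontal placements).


Board is 8 x 2 (rows x cols).
Left (vertical) placements: (rows-1) * cols = 7 * 2 = 14
Right (horizontal) placements: rows * (cols-1) = 8 * 1 = 8
Advantage = Left - Right = 14 - 8 = 6

6


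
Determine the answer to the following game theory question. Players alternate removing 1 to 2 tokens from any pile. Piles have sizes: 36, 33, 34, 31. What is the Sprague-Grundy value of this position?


Subtraction set: {1, 2}
For this subtraction set, G(n) = n mod 3 (period = max + 1 = 3).
Pile 1 (size 36): G(36) = 36 mod 3 = 0
Pile 2 (size 33): G(33) = 33 mod 3 = 0
Pile 3 (size 34): G(34) = 34 mod 3 = 1
Pile 4 (size 31): G(31) = 31 mod 3 = 1
Total Grundy value = XOR of all: 0 XOR 0 XOR 1 XOR 1 = 0

0


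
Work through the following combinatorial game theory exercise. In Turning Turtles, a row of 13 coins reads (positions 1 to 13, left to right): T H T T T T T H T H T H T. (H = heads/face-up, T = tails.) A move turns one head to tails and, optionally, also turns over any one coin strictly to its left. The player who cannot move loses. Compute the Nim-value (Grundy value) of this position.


Coins: T H T T T T T H T H T H T
Key fact: a single head at position k behaves exactly like a Nim heap of size k (turning it to T and optionally flipping a coin at j < k corresponds to moving the heap from k to j, or to 0), and heads combine as a disjunctive sum (two heads at the same place would cancel, matching j XOR j = 0). So the Nim-value is the XOR of the 1-indexed positions of the heads.
Face-up positions (1-indexed): [2, 8, 10, 12]
XOR 0 with 2: 0 XOR 2 = 2
XOR 2 with 8: 2 XOR 8 = 10
XOR 10 with 10: 10 XOR 10 = 0
XOR 0 with 12: 0 XOR 12 = 12
Nim-value = 12

12


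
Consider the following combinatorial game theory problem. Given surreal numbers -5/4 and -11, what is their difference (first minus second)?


x = -5/4, y = -11
Converting to common denominator: 4
x = -5/4, y = -44/4
x - y = -5/4 - -11 = 39/4

39/4


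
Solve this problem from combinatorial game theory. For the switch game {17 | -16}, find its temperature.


The game is {17 | -16}, a switch {a | b} with numbers a > b.
Cooling {a | b} by t gives {a - t | b + t}, which stops being hot when a - t = b + t, i.e. at t = (a - b)/2. So the temperature of a switch is (a - b)/2.
Temperature = (Left option - Right option) / 2
= (17 - (-16)) / 2
= 33 / 2
= 33/2

33/2


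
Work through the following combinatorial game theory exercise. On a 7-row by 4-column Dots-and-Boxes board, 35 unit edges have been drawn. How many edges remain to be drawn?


Grid: 7 x 4 boxes, i.e. 8 rows and 5 columns of dots.
Horizontal edges: (rows + 1) * cols = 8 * 4 = 32
Vertical edges: rows * (cols + 1) = 7 * 5 = 35
Total edges: 32 + 35 = 67
Edges drawn: 35
Remaining: 67 - 35 = 32

32


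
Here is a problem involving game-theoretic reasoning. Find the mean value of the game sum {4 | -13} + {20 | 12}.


G1 = {4 | -13}, G2 = {20 | 12}
Each is a switch {a | b} with numbers a > b; its mean value is (a + b)/2, and mean value is additive over game sums: m(G1 + G2) = m(G1) + m(G2).
Mean of G1 = (4 + (-13))/2 = -9/2 = -9/2
Mean of G2 = (20 + (12))/2 = 32/2 = 16
Mean of G1 + G2 = -9/2 + 16 = 23/2

23/2


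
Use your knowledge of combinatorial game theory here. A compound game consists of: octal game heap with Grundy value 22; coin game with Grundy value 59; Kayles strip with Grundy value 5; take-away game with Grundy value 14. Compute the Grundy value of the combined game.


By the Sprague-Grundy theorem, the Grundy value of a sum of games is the XOR of individual Grundy values.
octal game heap: Grundy value = 22. Running XOR: 0 XOR 22 = 22
coin game: Grundy value = 59. Running XOR: 22 XOR 59 = 45
Kayles strip: Grundy value = 5. Running XOR: 45 XOR 5 = 40
take-away game: Grundy value = 14. Running XOR: 40 XOR 14 = 38
The combined Grundy value is 38.

38


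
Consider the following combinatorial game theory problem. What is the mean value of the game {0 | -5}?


Game = {0 | -5}, a switch {a | b} with numbers a > b.
Its thermograph has left wall a - t and right wall b + t, which meet at t = (a - b)/2, where both equal (a + b)/2. So the mast (mean value) is at (a + b)/2.
Mean = (0 + (-5))/2 = -5/2 = -5/2

-5/2


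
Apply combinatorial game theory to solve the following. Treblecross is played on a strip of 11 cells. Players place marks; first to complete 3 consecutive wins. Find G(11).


Treblecross: place X on empty cells; 3-in-a-row wins.
Playing within two cells of an existing X lets the opponent win at once, so sensible play treats the cells i-2..i+2 around each X as dead. The player left with no safe cell loses, so this is a normal-play take-away game on strips of safe cells.
Placing X at cell i (0-indexed) of a strip of k safe cells leaves independent strips of sizes max(0, i-2) and max(0, k-i-3). Hence G(k) = mex{ G(max(0,i-2)) XOR G(max(0,k-i-3)) : 0 <= i < k }, with G(0) = 0.
G(1): splits (0,0):0^0=0 -> mex({0}) = 1
G(2): splits (0,0):0^0=0 -> mex({0}) = 1
G(3): splits (0,0):0^0=0 -> mex({0}) = 1
G(4): splits (0,1):0^1=1 (0,0):0^0=0 -> mex({0, 1}) = 2
G(5): splits (0,2):0^1=1 (0,1):0^1=1 (0,0):0^0=0 -> mex({0, 1}) = 2
G(6) = mex({1}) = 0
G(7) = mex({0, 1, 2}) = 3
G(8) = mex({0, 1, 2}) = 3
G(9) = mex({0, 2}) = 1
G(10) = mex({0, 2, 3}) = 1
G(11) = mex({0, 3}) = 1
Therefore G(11) = 1.

1


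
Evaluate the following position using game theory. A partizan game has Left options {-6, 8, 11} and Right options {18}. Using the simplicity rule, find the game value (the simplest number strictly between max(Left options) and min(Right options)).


Left options: {-6, 8, 11}, max = 11
Right options: {18}, min = 18
All options are numbers and max(Left) < min(Right), so by the simplicity theorem the value is the simplest (earliest-born) number strictly between 11 and 18.
Integers 12 through 17 all lie strictly between 11 and 18.
Among integers, the simplest (lowest birthday = smallest |n|; 0 is born on day 0, +-n on day n) is 12.
No non-integer in the interval can be simpler: if x is a non-integer in the interval, then floor(x) or ceil(x) also lies in the interval (the interval contains an integer), and both are proper prefixes of x's sign expansion, i.e. born earlier. So the game value is 12.
Game value = 12

12


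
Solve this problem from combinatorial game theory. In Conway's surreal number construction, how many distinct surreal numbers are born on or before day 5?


Day 0: {|} = 0 is born. Count = 1.
Day n: the number of surreal numbers born by day n is 2^(n+1) - 1.
By day 0: 2^1 - 1 = 1
By day 1: 2^2 - 1 = 3
By day 2: 2^3 - 1 = 7
By day 3: 2^4 - 1 = 15
By day 4: 2^5 - 1 = 31
By day 5: 2^6 - 1 = 63
By day 5: 63 surreal numbers.

63


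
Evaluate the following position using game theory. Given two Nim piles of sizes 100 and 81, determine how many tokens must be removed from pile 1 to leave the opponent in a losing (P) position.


Piles: 100 and 81
Current XOR: 100 XOR 81 = 53 (non-zero, so this is an N-position).
To make the XOR zero, we need to find a move that balances the piles.
For pile 1 (size 100): target = 100 XOR 53 = 81
We reduce pile 1 from 100 to 81.
Tokens removed: 100 - 81 = 19
Verification: 81 XOR 81 = 0

19


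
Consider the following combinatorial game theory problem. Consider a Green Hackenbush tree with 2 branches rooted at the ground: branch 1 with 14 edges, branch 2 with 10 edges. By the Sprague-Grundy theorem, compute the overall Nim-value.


The tree has 2 branches from the ground vertex.
In Green Hackenbush, the Nim-value of a simple path of length k is k.
Branch 1: length 14, Nim-value = 14
Branch 2: length 10, Nim-value = 10
Total Nim-value = XOR of all branch values:
0 XOR 14 = 14
14 XOR 10 = 4
Nim-value of the tree = 4

4


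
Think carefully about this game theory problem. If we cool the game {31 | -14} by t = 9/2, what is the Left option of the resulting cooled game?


Original game: {31 | -14} (a switch {a | b} with a > b).
Cooling by t (for t below the temperature (a - b)/2 = 45/2) taxes each move by t: {a | b} cooled by t is {a - t | b + t}.
Cooling amount: t = 9/2
Cooled Left option: 31 - 9/2 = 53/2
Cooled Right option: -14 + 9/2 = -19/2
Cooled game: {53/2 | -19/2}
Left option = 53/2

53/2


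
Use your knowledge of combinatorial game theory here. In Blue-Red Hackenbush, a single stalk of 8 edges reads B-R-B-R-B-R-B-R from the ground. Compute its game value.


Edges (from ground): B-R-B-R-B-R-B-R
By Berlekamp's sign-expansion rule, a Blue-Red Hackenbush stalk has the value of the surreal number whose sign sequence is the edge sequence with B -> + and R -> -.
Sign sequence: +-+-+-+-
Trace the sign expansion in the surreal number tree, starting from 0:
Edge 1: B (sign +) -> bounds (0, +inf), value = 1
Edge 2: R (sign -) -> bounds (0, 1), value = 1/2
Edge 3: B (sign +) -> bounds (1/2, 1), value = 3/4
Edge 4: R (sign -) -> bounds (1/2, 3/4), value = 5/8
Edge 5: B (sign +) -> bounds (5/8, 3/4), value = 11/16
Edge 6: R (sign -) -> bounds (5/8, 11/16), value = 21/32
Edge 7: B (sign +) -> bounds (21/32, 11/16), value = 43/64
Edge 8: R (sign -) -> bounds (21/32, 43/64), value = 85/128
Game value = 85/128

85/128


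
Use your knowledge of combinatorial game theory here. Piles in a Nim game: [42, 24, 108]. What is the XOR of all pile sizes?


We need the XOR (exclusive or) of all pile sizes.
After XOR-ing pile 1 (size 42): 0 XOR 42 = 42
After XOR-ing pile 2 (size 24): 42 XOR 24 = 50
After XOR-ing pile 3 (size 108): 50 XOR 108 = 94
The Nim-value of this position is 94.

94


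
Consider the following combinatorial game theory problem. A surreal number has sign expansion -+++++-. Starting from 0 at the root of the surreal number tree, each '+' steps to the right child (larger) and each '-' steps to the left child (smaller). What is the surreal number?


Sign expansion: -+++++-
Rule: track bounds (lo, hi), initially (-inf, +inf). On '+', the current value becomes lo and we move to the simplest number in (value, hi): value + 1 if hi = +inf, otherwise the midpoint (value + hi)/2. On '-', the current value becomes hi and we move to value - 1 if lo = -inf, otherwise the midpoint (lo + value)/2.
Start at 0.
Step 1: sign = -, move left. Bounds: (-inf, 0). Value = -1
Step 2: sign = +, move right. Bounds: (-1, 0). Value = -1/2
Step 3: sign = +, move right. Bounds: (-1/2, 0). Value = -1/4
Step 4: sign = +, move right. Bounds: (-1/4, 0). Value = -1/8
Step 5: sign = +, move right. Bounds: (-1/8, 0). Value = -1/16
Step 6: sign = +, move right. Bounds: (-1/16, 0). Value = -1/32
Step 7: sign = -, move left. Bounds: (-1/16, -1/32). Value = -3/64
The surreal number with sign expansion -+++++- is -3/64.

-3/64


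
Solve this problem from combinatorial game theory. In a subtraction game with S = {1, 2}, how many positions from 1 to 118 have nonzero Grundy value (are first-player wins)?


Subtraction set S = {1, 2}, so G(n) = n mod 3.
G(n) = 0 when n is a multiple of 3.
Multiples of 3 in [1, 118]: 39
N-positions (nonzero Grundy) = 118 - 39 = 79

79


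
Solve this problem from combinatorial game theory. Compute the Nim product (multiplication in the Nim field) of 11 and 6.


Nim multiplication is bilinear over XOR: (u XOR v) * w = (u*w) XOR (v*w).
So we split each operand into its bit components and XOR the pairwise Nim products.
11 = 1 + 2 + 8 (as XOR of powers of 2).
6 = 2 + 4 (as XOR of powers of 2).
Using the standard Nim-product table on single bits:
  2*2 = 3,   2*4 = 8,   2*8 = 12,
  4*4 = 6,   4*8 = 11,  8*8 = 13,
and  1*x = x (identity), k*l = l*k (commutative).
Pairwise Nim products:
  1 * 2 = 2
  1 * 4 = 4
  2 * 2 = 3
  2 * 4 = 8
  8 * 2 = 12
  8 * 4 = 11
XOR them: 2 XOR 4 XOR 3 XOR 8 XOR 12 XOR 11 = 10.
Result: 11 * 6 = 10 (in Nim).

10


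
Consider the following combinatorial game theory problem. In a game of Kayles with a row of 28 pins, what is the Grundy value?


Kayles: a move removes 1 or 2 adjacent pins from a contiguous row.
Removing pins from a row of k leaves two independent rows (a, b) with a + b = k - 1 (one pin) or a + b = k - 2 (two pins); an end removal gives a = 0.
By Sprague-Grundy, G(k) = mex{ G(a) XOR G(b) } over all these splits. G(0) = 0.
G(1): splits (0,0):0^0=0 -> mex({0}) = 1
G(2): splits (0,1):0^1=1 (0,0):0^0=0 -> mex({0, 1}) = 2
G(3): splits (0,2):0^2=2 (1,1):1^1=0 (0,1):0^1=1 -> mex({0, 1, 2}) = 3
G(4): splits (0,3):0^3=3 (1,2):1^2=3 (0,2):0^2=2 (1,1):1^1=0 -> mex({0, 2, 3}) = 1
G(5): splits (0,4):0^1=1 (1,3):1^3=2 (2,2):2^2=0 (0,3):0^3=3 (1,2):1^2=3 -> mex({0, 1, 2, 3}) = 4
G(6) = mex({0, 1, 2, 4}) = 3
G(7) = mex({0, 1, 3, 4, 5}) = 2
G(8) = mex({0, 2, 3, 5, 6}) = 1
G(9) = mex({0, 1, 2, 3, 6, 7}) = 4
G(10) = mex({0, 1, 3, 4, 5, 7}) = 2
G(11) = mex({0, 1, 2, 3, 4, 5}) = 6
G(12) = mex({0, 1, 2, 3, 5, 6, 7}) = 4
G(13) = mex({0, 2, 3, 4, 6, 7}) = 1
G(14) = mex({0, 1, 4, 5, 6, 7}) = 2
G(15) = mex({0, 1, 2, 3, 4, 5, 6}) = 7
G(16) = mex({0, 2, 3, 5, 6, 7}) = 1
G(17) = mex({0, 1, 2, 3, 5, 6, 7}) = 4
G(18) = mex({0, 1, 2, 4, 5, 6}) = 3
G(19) = mex({0, 1, 3, 4, 5, 7}) = 2
G(20) = mex({0, 2, 3, 4, 5, 6, 7}) = 1
G(21) = mex({0, 1, 2, 3, 5, 6, 7}) = 4
G(22) = mex({0, 1, 2, 3, 4, 5, 7}) = 6
G(23) = mex({0, 1, 2, 3, 4, 5, 6}) = 7
G(24) = mex({0, 1, 2, 3, 5, 6, 7}) = 4
G(25) = mex({0, 2, 3, 4, 6, 7}) = 1
G(26) = mex({0, 1, 3, 4, 5, 6, 7}) = 2
G(27) = mex({0, 1, 2, 3, 4, 5, 6, 7}) = 8
G(28) = mex({0, 1, 2, 3, 4, 6, 7, 8}) = 5
Therefore G(28) = 5.

5


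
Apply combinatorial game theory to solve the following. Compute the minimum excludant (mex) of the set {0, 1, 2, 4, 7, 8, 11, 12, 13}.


Set = {0, 1, 2, 4, 7, 8, 11, 12, 13}
0 is in the set.
1 is in the set.
2 is in the set.
3 is NOT in the set. This is the mex.
mex = 3

3


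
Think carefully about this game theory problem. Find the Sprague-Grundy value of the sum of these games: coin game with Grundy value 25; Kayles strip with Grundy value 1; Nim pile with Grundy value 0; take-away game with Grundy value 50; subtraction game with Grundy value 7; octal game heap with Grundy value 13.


By the Sprague-Grundy theorem, the Grundy value of a sum of games is the XOR of individual Grundy values.
coin game: Grundy value = 25. Running XOR: 0 XOR 25 = 25
Kayles strip: Grundy value = 1. Running XOR: 25 XOR 1 = 24
Nim pile: Grundy value = 0. Running XOR: 24 XOR 0 = 24
take-away game: Grundy value = 50. Running XOR: 24 XOR 50 = 42
subtraction game: Grundy value = 7. Running XOR: 42 XOR 7 = 45
octal game heap: Grundy value = 13. Running XOR: 45 XOR 13 = 32
The combined Grundy value is 32.

32


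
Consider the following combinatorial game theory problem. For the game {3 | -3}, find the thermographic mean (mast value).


Game = {3 | -3}, a switch {a | b} with numbers a > b.
Its thermograph has left wall a - t and right wall b + t, which meet at t = (a - b)/2, where both equal (a + b)/2. So the mast (mean value) is at (a + b)/2.
Mean = (3 + (-3))/2 = 0/2 = 0

0


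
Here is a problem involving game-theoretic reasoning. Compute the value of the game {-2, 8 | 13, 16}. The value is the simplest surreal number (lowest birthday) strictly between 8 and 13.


Left options: {-2, 8}, max = 8
Right options: {13, 16}, min = 13
All options are numbers and max(Left) < min(Right), so by the simplicity theorem the value is the simplest (earliest-born) number strictly between 8 and 13.
Integers 9 through 12 all lie strictly between 8 and 13.
Among integers, the simplest (lowest birthday = smallest |n|; 0 is born on day 0, +-n on day n) is 9.
No non-integer in the interval can be simpler: if x is a non-integer in the interval, then floor(x) or ceil(x) also lies in the interval (the interval contains an integer), and both are proper prefixes of x's sign expansion, i.e. born earlier. So the game value is 9.
Game value = 9

9


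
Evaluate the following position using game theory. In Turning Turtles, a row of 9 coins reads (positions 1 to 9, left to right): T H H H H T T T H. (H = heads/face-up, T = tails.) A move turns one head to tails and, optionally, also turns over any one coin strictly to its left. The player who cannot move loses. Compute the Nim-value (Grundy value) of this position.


Coins: T H H H H T T T H
Key fact: a single head at position k behaves exactly like a Nim heap of size k (turning it to T and optionally flipping a coin at j < k corresponds to moving the heap from k to j, or to 0), and heads combine as a disjunctive sum (two heads at the same place would cancel, matching j XOR j = 0). So the Nim-value is the XOR of the 1-indexed positions of the heads.
Face-up positions (1-indexed): [2, 3, 4, 5, 9]
XOR 0 with 2: 0 XOR 2 = 2
XOR 2 with 3: 2 XOR 3 = 1
XOR 1 with 4: 1 XOR 4 = 5
XOR 5 with 5: 5 XOR 5 = 0
XOR 0 with 9: 0 XOR 9 = 9
Nim-value = 9

9


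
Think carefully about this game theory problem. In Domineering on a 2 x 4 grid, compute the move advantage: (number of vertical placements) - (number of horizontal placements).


Board is 2 x 4 (rows x cols).
Left (vertical) placements: (rows-1) * cols = 1 * 4 = 4
Right (horizontal) placements: rows * (cols-1) = 2 * 3 = 6
Advantage = Left - Right = 4 - 6 = -2

-2


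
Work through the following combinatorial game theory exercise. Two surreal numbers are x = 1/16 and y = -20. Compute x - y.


x = 1/16, y = -20
Converting to common denominator: 16
x = 1/16, y = -320/16
x - y = 1/16 - -20 = 321/16

321/16


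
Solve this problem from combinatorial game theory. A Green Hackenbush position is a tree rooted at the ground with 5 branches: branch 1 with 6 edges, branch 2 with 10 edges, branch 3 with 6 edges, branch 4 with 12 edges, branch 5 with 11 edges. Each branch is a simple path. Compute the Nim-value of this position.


The tree has 5 branches from the ground vertex.
In Green Hackenbush, the Nim-value of a simple path of length k is k.
Branch 1: length 6, Nim-value = 6
Branch 2: length 10, Nim-value = 10
Branch 3: length 6, Nim-value = 6
Branch 4: length 12, Nim-value = 12
Branch 5: length 11, Nim-value = 11
Total Nim-value = XOR of all branch values:
0 XOR 6 = 6
6 XOR 10 = 12
12 XOR 6 = 10
10 XOR 12 = 6
6 XOR 11 = 13
Nim-value of the tree = 13

13


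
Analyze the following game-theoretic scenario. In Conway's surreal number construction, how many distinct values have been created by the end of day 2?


Day 0: {|} = 0 is born. Count = 1.
Day n: the number of surreal numbers born by day n is 2^(n+1) - 1.
By day 0: 2^1 - 1 = 1
By day 1: 2^2 - 1 = 3
By day 2: 2^3 - 1 = 7
By day 2: 7 surreal numbers.

7


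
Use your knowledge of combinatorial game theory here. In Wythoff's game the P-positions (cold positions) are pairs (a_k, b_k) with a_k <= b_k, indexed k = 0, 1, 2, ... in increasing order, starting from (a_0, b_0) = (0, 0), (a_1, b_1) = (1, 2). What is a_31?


By Wythoff's theorem, a_k = floor(k * phi) and b_k = floor(k * phi^2) = a_k + k, where phi = (1 + sqrt(5))/2 is the golden ratio.
phi = (1 + sqrt(5))/2 = 1.618034
k = 31
k * phi = 31 * 1.618034 = 50.159054
a_31 = floor(k * phi) = 50

50


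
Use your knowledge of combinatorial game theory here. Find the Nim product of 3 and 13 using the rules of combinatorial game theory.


Nim multiplication is bilinear over XOR: (u XOR v) * w = (u*w) XOR (v*w).
So we split each operand into its bit components and XOR the pairwise Nim products.
3 = 1 + 2 (as XOR of powers of 2).
13 = 1 + 4 + 8 (as XOR of powers of 2).
Using the standard Nim-product table on single bits:
  2*2 = 3,   2*4 = 8,   2*8 = 12,
  4*4 = 6,   4*8 = 11,  8*8 = 13,
and  1*x = x (identity), k*l = l*k (commutative).
Pairwise Nim products:
  1 * 1 = 1
  1 * 4 = 4
  1 * 8 = 8
  2 * 1 = 2
  2 * 4 = 8
  2 * 8 = 12
XOR them: 1 XOR 4 XOR 8 XOR 2 XOR 8 XOR 12 = 11.
Result: 3 * 13 = 11 (in Nim).

11


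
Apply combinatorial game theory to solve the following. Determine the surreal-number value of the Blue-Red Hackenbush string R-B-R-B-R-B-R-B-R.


Edges (from ground): R-B-R-B-R-B-R-B-R
By Berlekamp's sign-expansion rule, a Blue-Red Hackenbush stalk has the value of the surreal number whose sign sequence is the edge sequence with B -> + and R -> -.
Sign sequence: -+-+-+-+-
Trace the sign expansion in the surreal number tree, starting from 0:
Edge 1: R (sign -) -> bounds (-inf, 0), value = -1
Edge 2: B (sign +) -> bounds (-1, 0), value = -1/2
Edge 3: R (sign -) -> bounds (-1, -1/2), value = -3/4
Edge 4: B (sign +) -> bounds (-3/4, -1/2), value = -5/8
Edge 5: R (sign -) -> bounds (-3/4, -5/8), value = -11/16
Edge 6: B (sign +) -> bounds (-11/16, -5/8), value = -21/32
Edge 7: R (sign -) -> bounds (-11/16, -21/32), value = -43/64
Edge 8: B (sign +) -> bounds (-43/64, -21/32), value = -85/128
Edge 9: R (sign -) -> bounds (-43/64, -85/128), value = -171/256
Game value = -171/256

-171/256


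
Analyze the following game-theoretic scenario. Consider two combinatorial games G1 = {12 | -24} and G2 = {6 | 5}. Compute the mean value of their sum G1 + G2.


G1 = {12 | -24}, G2 = {6 | 5}
Each is a switch {a | b} with numbers a > b; its mean value is (a + b)/2, and mean value is additive over game sums: m(G1 + G2) = m(G1) + m(G2).
Mean of G1 = (12 + (-24))/2 = -12/2 = -6
Mean of G2 = (6 + (5))/2 = 11/2 = 11/2
Mean of G1 + G2 = -6 + 11/2 = -1/2

-1/2


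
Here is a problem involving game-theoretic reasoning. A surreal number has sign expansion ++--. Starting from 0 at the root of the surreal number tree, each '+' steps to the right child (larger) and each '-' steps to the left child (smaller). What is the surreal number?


Sign expansion: ++--
Rule: track bounds (lo, hi), initially (-inf, +inf). On '+', the current value becomes lo and we move to the simplest number in (value, hi): value + 1 if hi = +inf, otherwise the midpoint (value + hi)/2. On '-', the current value becomes hi and we move to value - 1 if lo = -inf, otherwise the midpoint (lo + value)/2.
Start at 0.
Step 1: sign = +, move right. Bounds: (0, +inf). Value = 1
Step 2: sign = +, move right. Bounds: (1, +inf). Value = 2
Step 3: sign = -, move left. Bounds: (1, 2). Value = 3/2
Step 4: sign = -, move left. Bounds: (1, 3/2). Value = 5/4
The surreal number with sign expansion ++-- is 5/4.

5/4


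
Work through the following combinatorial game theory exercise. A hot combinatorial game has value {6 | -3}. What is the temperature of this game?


The game is {6 | -3}, a switch {a | b} with numbers a > b.
Cooling {a | b} by t gives {a - t | b + t}, which stops being hot when a - t = b + t, i.e. at t = (a - b)/2. So the temperature of a switch is (a - b)/2.
Temperature = (Left option - Right option) / 2
= (6 - (-3)) / 2
= 9 / 2
= 9/2

9/2


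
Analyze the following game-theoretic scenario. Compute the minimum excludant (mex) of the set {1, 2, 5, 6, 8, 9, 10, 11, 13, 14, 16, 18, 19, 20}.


Set = {1, 2, 5, 6, 8, 9, 10, 11, 13, 14, 16, 18, 19, 20}
0 is NOT in the set. This is the mex.
mex = 0

0


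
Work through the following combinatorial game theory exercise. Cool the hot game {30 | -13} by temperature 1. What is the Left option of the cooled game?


Original game: {30 | -13} (a switch {a | b} with a > b).
Cooling by t (for t below the temperature (a - b)/2 = 43/2) taxes each move by t: {a | b} cooled by t is {a - t | b + t}.
Cooling amount: t = 1
Cooled Left option: 30 - 1 = 29
Cooled Right option: -13 + 1 = -12
Cooled game: {29 | -12}
Left option = 29

29


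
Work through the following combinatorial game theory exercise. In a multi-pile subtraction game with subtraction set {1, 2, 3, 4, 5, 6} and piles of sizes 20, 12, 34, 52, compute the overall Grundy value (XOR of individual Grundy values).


Subtraction set: {1, 2, 3, 4, 5, 6}
For this subtraction set, G(n) = n mod 7 (period = max + 1 = 7).
Pile 1 (size 20): G(20) = 20 mod 7 = 6
Pile 2 (size 12): G(12) = 12 mod 7 = 5
Pile 3 (size 34): G(34) = 34 mod 7 = 6
Pile 4 (size 52): G(52) = 52 mod 7 = 3
Total Grundy value = XOR of all: 6 XOR 5 XOR 6 XOR 3 = 6

6


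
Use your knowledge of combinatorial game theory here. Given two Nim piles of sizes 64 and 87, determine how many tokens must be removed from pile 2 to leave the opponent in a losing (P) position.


Piles: 64 and 87
Current XOR: 64 XOR 87 = 23 (non-zero, so this is an N-position).
To make the XOR zero, we need to find a move that balances the piles.
For pile 2 (size 87): target = 87 XOR 23 = 64
We reduce pile 2 from 87 to 64.
Tokens removed: 87 - 64 = 23
Verification: 64 XOR 64 = 0

23


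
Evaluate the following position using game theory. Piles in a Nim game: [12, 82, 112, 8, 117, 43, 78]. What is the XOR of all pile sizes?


We need the XOR (exclusive or) of all pile sizes.
After XOR-ing pile 1 (size 12): 0 XOR 12 = 12
After XOR-ing pile 2 (size 82): 12 XOR 82 = 94
After XOR-ing pile 3 (size 112): 94 XOR 112 = 46
After XOR-ing pile 4 (size 8): 46 XOR 8 = 38
After XOR-ing pile 5 (size 117): 38 XOR 117 = 83
After XOR-ing pile 6 (size 43): 83 XOR 43 = 120
After XOR-ing pile 7 (size 78): 120 XOR 78 = 54
The Nim-value of this position is 54.

54


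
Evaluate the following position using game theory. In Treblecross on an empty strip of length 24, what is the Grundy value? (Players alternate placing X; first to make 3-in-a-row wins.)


Treblecross: place X on empty cells; 3-in-a-row wins.
Playing within two cells of an existing X lets the opponent win at once, so sensible play treats the cells i-2..i+2 around each X as dead. The player left with no safe cell loses, so this is a normal-play take-away game on strips of safe cells.
Placing X at cell i (0-indexed) of a strip of k safe cells leaves independent strips of sizes max(0, i-2) and max(0, k-i-3). Hence G(k) = mex{ G(max(0,i-2)) XOR G(max(0,k-i-3)) : 0 <= i < k }, with G(0) = 0.
G(1): splits (0,0):0^0=0 -> mex({0}) = 1
G(2): splits (0,0):0^0=0 -> mex({0}) = 1
G(3): splits (0,0):0^0=0 -> mex({0}) = 1
G(4): splits (0,1):0^1=1 (0,0):0^0=0 -> mex({0, 1}) = 2
G(5): splits (0,2):0^1=1 (0,1):0^1=1 (0,0):0^0=0 -> mex({0, 1}) = 2
G(6) = mex({1}) = 0
G(7) = mex({0, 1, 2}) = 3
G(8) = mex({0, 1, 2}) = 3
G(9) = mex({0, 2}) = 1
G(10) = mex({0, 2, 3}) = 1
G(11) = mex({0, 3}) = 1
G(12) = mex({1, 3}) = 0
G(13) = mex({0, 1, 2, 3}) = 4
G(14) = mex({0, 1, 2}) = 3
G(15) = mex({0, 1, 2}) = 3
G(16) = mex({0, 1, 2, 4}) = 3
G(17) = mex({0, 1, 3, 4}) = 2
G(18) = mex({0, 1, 3, 4}) = 2
G(19) = mex({0, 1, 3, 5}) = 2
G(20) = mex({0, 1, 2, 3, 5}) = 4
G(21) = mex({0, 1, 2, 3, 5}) = 4
G(22) = mex({1, 2, 6}) = 0
G(23) = mex({0, 1, 2, 3, 4, 6}) = 5
G(24) = mex({0, 1, 2, 3, 4}) = 5
Therefore G(24) = 5.

5


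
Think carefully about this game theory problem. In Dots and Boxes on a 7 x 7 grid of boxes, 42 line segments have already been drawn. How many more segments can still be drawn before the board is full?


Grid: 7 x 7 boxes, i.e. 8 rows and 8 columns of dots.
Horizontal edges: (rows + 1) * cols = 8 * 7 = 56
Vertical edges: rows * (cols + 1) = 7 * 8 = 56
Total edges: 56 + 56 = 112
Edges drawn: 42
Remaining: 112 - 42 = 70

70


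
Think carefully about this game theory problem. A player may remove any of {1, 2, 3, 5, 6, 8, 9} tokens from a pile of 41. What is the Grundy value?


The subtraction set is S = {1, 2, 3, 5, 6, 8, 9}.
G(k) = mex{ G(k - s) : s in S, s <= k }. We compute iteratively: G(0) = 0.
G(1) = mex({0}) = 1
G(2) = mex({0, 1}) = 2
G(3) = mex({0, 1, 2}) = 3
G(4) = mex({1, 2, 3}) = 0
G(5) = mex({0, 2, 3}) = 1
G(6) = mex({0, 1, 3}) = 2
G(7) = mex({0, 1, 2}) = 3
G(8) = mex({0, 1, 2, 3}) = 4
G(9) = mex({0, 1, 2, 3, 4}) = 5
G(10) = mex({0, 1, 2, 3, 4, 5}) = 6
G(11) = mex({1, 2, 3, 4, 5, 6}) = 0
G(12) = mex({0, 2, 3, 5, 6}) = 1
G(13) = mex({0, 1, 3, 4, 6}) = 2
G(14) = mex({0, 1, 2, 4, 5}) = 3
G(15) = mex({1, 2, 3, 5, 6}) = 0
G(16) = mex({0, 2, 3, 4, 6}) = 1
G(17) = mex({0, 1, 3, 4, 5}) = 2
G(18) = mex({0, 1, 2, 5, 6}) = 3
G(19) = mex({0, 1, 2, 3, 6}) = 4
Observe that G(11)..G(19) = 0, 1, 2, 3, 0, 1, 2, 3, 4 repeats G(0)..G(8) = 0, 1, 2, 3, 0, 1, 2, 3, 4.
For k >= max(S) = 9, G(k) is determined by the previous 9 values G(k-9)..G(k-1); a window of 9 consecutive values has recurred shifted by 11, so by induction G(k + 11) = G(k) for all k >= 0: the sequence is periodic from the start with period 11.
One period: G(0..10) = 0, 1, 2, 3, 0, 1, 2, 3, 4, 5, 6.
41 mod 11 = 8, so G(41) = G(8) = 4.

4


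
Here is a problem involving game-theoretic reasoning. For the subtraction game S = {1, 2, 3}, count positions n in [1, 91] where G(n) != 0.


Subtraction set S = {1, 2, 3}, so G(n) = n mod 4.
G(n) = 0 when n is a multiple of 4.
Multiples of 4 in [1, 91]: 22
N-positions (nonzero Grundy) = 91 - 22 = 69

69


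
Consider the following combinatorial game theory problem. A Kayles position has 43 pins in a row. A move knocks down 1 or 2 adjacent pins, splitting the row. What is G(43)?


Kayles: a move removes 1 or 2 adjacent pins from a contiguous row.
Removing pins from a row of k leaves two independent rows (a, b) with a + b = k - 1 (one pin) or a + b = k - 2 (two pins); an end removal gives a = 0.
By Sprague-Grundy, G(k) = mex{ G(a) XOR G(b) } over all these splits. G(0) = 0.
G(1): splits (0,0):0^0=0 -> mex({0}) = 1
G(2): splits (0,1):0^1=1 (0,0):0^0=0 -> mex({0, 1}) = 2
G(3): splits (0,2):0^2=2 (1,1):1^1=0 (0,1):0^1=1 -> mex({0, 1, 2}) = 3
G(4): splits (0,3):0^3=3 (1,2):1^2=3 (0,2):0^2=2 (1,1):1^1=0 -> mex({0, 2, 3}) = 1
G(5): splits (0,4):0^1=1 (1,3):1^3=2 (2,2):2^2=0 (0,3):0^3=3 (1,2):1^2=3 -> mex({0, 1, 2, 3}) = 4
G(6) = mex({0, 1, 2, 4}) = 3
G(7) = mex({0, 1, 3, 4, 5}) = 2
G(8) = mex({0, 2, 3, 5, 6}) = 1
G(9) = mex({0, 1, 2, 3, 6, 7}) = 4
G(10) = mex({0, 1, 3, 4, 5, 7}) = 2
G(11) = mex({0, 1, 2, 3, 4, 5}) = 6
G(12) = mex({0, 1, 2, 3, 5, 6, 7}) = 4
G(13) = mex({0, 2, 3, 4, 6, 7}) = 1
G(14) = mex({0, 1, 4, 5, 6, 7}) = 2
G(15) = mex({0, 1, 2, 3, 4, 5, 6}) = 7
G(16) = mex({0, 2, 3, 5, 6, 7}) = 1
G(17) = mex({0, 1, 2, 3, 5, 6, 7}) = 4
G(18) = mex({0, 1, 2, 4, 5, 6}) = 3
G(19) = mex({0, 1, 3, 4, 5, 7}) = 2
G(20) = mex({0, 2, 3, 4, 5, 6, 7}) = 1
G(21) = mex({0, 1, 2, 3, 5, 6, 7}) = 4
G(22) = mex({0, 1, 2, 3, 4, 5, 7}) = 6
G(23) = mex({0, 1, 2, 3, 4, 5, 6}) = 7
G(24) = mex({0, 1, 2, 3, 5, 6, 7}) = 4
G(25) = mex({0, 2, 3, 4, 6, 7}) = 1
G(26) = mex({0, 1, 3, 4, 5, 6, 7}) = 2
G(27) = mex({0, 1, 2, 3, 4, 5, 6, 7}) = 8
G(28) = mex({0, 1, 2, 3, 4, 6, 7, 8}) = 5
G(29) = mex({0, 1, 2, 3, 5, 6, 7, 8, 9}) = 4
G(30) = mex({0, 1, 2, 3, 4, 5, 6, 9, 10}) = 7
G(31) = mex({0, 1, 3, 4, 5, 7, 10, 11}) = 2
G(32) = mex({0, 2, 3, 4, 5, 6, 7, 9, 11}) = 1
G(33) = mex({0, 1, 2, 3, 4, 5, 6, 7, 9, 12}) = 8
G(34) = mex({0, 1, 2, 3, 4, 5, 7, 8, 11, 12}) = 6
G(35) = mex({0, 1, 2, 3, 4, 5, 6, 8, 9, 10, 11}) = 7
G(36) = mex({0, 1, 2, 3, 5, 6, 7, 9, 10}) = 4
G(37) = mex({0, 2, 3, 4, 6, 7, 9, 10, 11, 12}) = 1
G(38) = mex({0, 1, 3, 4, 5, 6, 7, 9, 10, 11, 12}) = 2
G(39) = mex({0, 1, 2, 4, 5, 6, 7, 9, 10, 12, 14}) = 3
G(40) = mex({0, 2, 3, 4, 6, 7, 11, 12, 14}) = 1
G(41) = mex({0, 1, 2, 3, 5, 6, 7, 9, 10, 11, 12}) = 4
G(42) = mex({0, 1, 2, 3, 4, 5, 6, 9, 10}) = 7
G(43) = mex({0, 1, 3, 4, 5, 7, 9, 10, 12, 15}) = 2
Therefore G(43) = 2.

2


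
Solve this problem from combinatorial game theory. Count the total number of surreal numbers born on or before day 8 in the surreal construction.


Day 0: {|} = 0 is born. Count = 1.
Day n: the number of surreal numbers born by day n is 2^(n+1) - 1.
By day 0: 2^1 - 1 = 1
By day 1: 2^2 - 1 = 3
By day 2: 2^3 - 1 = 7
By day 3: 2^4 - 1 = 15
By day 4: 2^5 - 1 = 31
By day 5: 2^6 - 1 = 63
By day 6: 2^7 - 1 = 127
By day 7: 2^8 - 1 = 255
By day 8: 2^9 - 1 = 511
By day 8: 511 surreal numbers.

511


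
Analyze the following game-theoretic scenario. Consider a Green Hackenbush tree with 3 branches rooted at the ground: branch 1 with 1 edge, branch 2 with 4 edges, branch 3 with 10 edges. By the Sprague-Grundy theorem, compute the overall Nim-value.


The tree has 3 branches from the ground vertex.
In Green Hackenbush, the Nim-value of a simple path of length k is k.
Branch 1: length 1, Nim-value = 1
Branch 2: length 4, Nim-value = 4
Branch 3: length 10, Nim-value = 10
Total Nim-value = XOR of all branch values:
0 XOR 1 = 1
1 XOR 4 = 5
5 XOR 10 = 15
Nim-value of the tree = 15

15


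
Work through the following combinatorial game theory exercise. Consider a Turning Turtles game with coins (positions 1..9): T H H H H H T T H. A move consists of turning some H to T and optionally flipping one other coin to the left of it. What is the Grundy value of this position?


Coins: T H H H H H T T H
Key fact: a single head at position k behaves exactly like a Nim heap of size k (turning it to T and optionally flipping a coin at j < k corresponds to moving the heap from k to j, or to 0), and heads combine as a disjunctive sum (two heads at the same place would cancel, matching j XOR j = 0). So the Nim-value is the XOR of the 1-indexed positions of the heads.
Face-up positions (1-indexed): [2, 3, 4, 5, 6, 9]
XOR 0 with 2: 0 XOR 2 = 2
XOR 2 with 3: 2 XOR 3 = 1
XOR 1 with 4: 1 XOR 4 = 5
XOR 5 with 5: 5 XOR 5 = 0
XOR 0 with 6: 0 XOR 6 = 6
XOR 6 with 9: 6 XOR 9 = 15
Nim-value = 15

15
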